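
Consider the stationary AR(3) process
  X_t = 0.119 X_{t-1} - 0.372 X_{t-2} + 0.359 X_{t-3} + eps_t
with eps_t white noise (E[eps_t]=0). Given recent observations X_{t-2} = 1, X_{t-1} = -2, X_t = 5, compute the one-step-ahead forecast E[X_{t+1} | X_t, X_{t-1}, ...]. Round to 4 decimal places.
E[X_{t+1} \mid \mathcal F_t] = 1.6980

For an AR(p) model X_t = c + sum_i phi_i X_{t-i} + eps_t, the
one-step-ahead conditional mean is
  E[X_{t+1} | X_t, ...] = c + sum_i phi_i X_{t+1-i}.
Substitute known values:
  E[X_{t+1} | ...] = (0.119) * (5) + (-0.372) * (-2) + (0.359) * (1)
                   = 1.6980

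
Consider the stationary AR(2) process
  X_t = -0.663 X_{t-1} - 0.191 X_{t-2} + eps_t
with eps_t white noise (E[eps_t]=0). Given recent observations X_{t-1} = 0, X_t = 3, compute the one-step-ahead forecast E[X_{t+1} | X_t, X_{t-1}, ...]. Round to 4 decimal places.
E[X_{t+1} \mid \mathcal F_t] = -1.9890

For an AR(p) model X_t = c + sum_i phi_i X_{t-i} + eps_t, the
one-step-ahead conditional mean is
  E[X_{t+1} | X_t, ...] = c + sum_i phi_i X_{t+1-i}.
Substitute known values:
  E[X_{t+1} | ...] = (-0.663) * (3) + (-0.191) * (0)
                   = -1.9890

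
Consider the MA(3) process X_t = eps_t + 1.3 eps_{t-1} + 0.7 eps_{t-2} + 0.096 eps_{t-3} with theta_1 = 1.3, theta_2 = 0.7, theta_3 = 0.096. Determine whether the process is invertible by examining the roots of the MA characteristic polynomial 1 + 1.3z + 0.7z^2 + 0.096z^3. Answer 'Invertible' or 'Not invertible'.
\text{Invertible}

The MA(q) characteristic polynomial is P(z) = 1 + 1.3z + 0.7z^2 + 0.096z^3.
Invertibility requires all roots to lie outside the unit circle, i.e. |z| > 1 for every root.
Degree 3: look for a simple real root z0 first, then factor out (1 - z/z0) and solve the remaining quadratic.
Testing z0 = -5: P(-5) = 1 + (1.3)(-5) + (0.7)(-5)^2 + (0.096)(-5)^3
  = 1 + (-6.5) + (17.5) + (-12) = 0.  So z_0 = -5 is a root, |z_0| = 5.
Divide out the factor (1 + 0.2 z) = (1 - z/z0) (since 1/z0 = -0.2):
  P(z) = (1 + 0.2 z)(1 + (1.1) z + (0.48) z^2)
  [check: z-coef 1.1 - (-0.2) = 1.3; z^2-coef 0.48 - (-0.2)(1.1) = 0.7; z^3-coef -(-0.2)(0.48) = 0.096.]
Remaining roots from the quadratic factor 1 + (1.1) z + (0.48) z^2:
  Set 1 + (1.1) z + (0.48) z^2 = 0, i.e. a z^2 + b z + c = 0 with a = 0.48, b = 1.1, c = 1.
  Discriminant D = b^2 - 4ac = (1.1)^2 - 4*(0.48)*1 = 1.21 - (1.92) = -0.71.
  D < 0, so the roots are the complex-conjugate pair z = (-b +/- i sqrt(-D)) / (2a) = -1.1458 +/- 0.8777i.
  For a conjugate pair |z|^2 = z * conj(z) = (product of roots) = c/a = 1/(0.48) = 2.083333, so |z| = sqrt(2.083333) = 1.4434 for both roots.
Moduli of all roots: 5.0000, 1.4434, 1.4434.
All moduli strictly greater than 1? Yes.
Verdict: Invertible.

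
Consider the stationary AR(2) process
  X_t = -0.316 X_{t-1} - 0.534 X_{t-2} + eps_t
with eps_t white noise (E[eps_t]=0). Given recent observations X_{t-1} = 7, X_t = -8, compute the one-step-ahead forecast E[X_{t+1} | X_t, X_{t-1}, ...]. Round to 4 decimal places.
E[X_{t+1} \mid \mathcal F_t] = -1.2100

For an AR(p) model X_t = c + sum_i phi_i X_{t-i} + eps_t, the
one-step-ahead conditional mean is
  E[X_{t+1} | X_t, ...] = c + sum_i phi_i X_{t+1-i}.
Substitute known values:
  E[X_{t+1} | ...] = (-0.316) * (-8) + (-0.534) * (7)
                   = -1.2100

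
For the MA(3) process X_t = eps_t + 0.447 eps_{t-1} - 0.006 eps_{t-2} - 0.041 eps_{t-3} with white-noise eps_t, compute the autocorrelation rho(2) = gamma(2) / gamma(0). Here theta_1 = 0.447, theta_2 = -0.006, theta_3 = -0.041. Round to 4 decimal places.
\rho(2) = -0.0202

For an MA(q) process with theta_0 = 1, the autocovariance is
  gamma(k) = sigma^2 * sum_{i=0..q-k} theta_i * theta_{i+k},
and rho(k) = gamma(k) / gamma(0). Sigma^2 cancels.
  numerator   = (1)*(-0.006) + (0.447)*(-0.041) = -0.024327.
  denominator = (1)^2 + (0.447)^2 + (-0.006)^2 + (-0.041)^2 = 1.201526.
  rho(2) = -0.024327 / 1.201526 = -0.0202.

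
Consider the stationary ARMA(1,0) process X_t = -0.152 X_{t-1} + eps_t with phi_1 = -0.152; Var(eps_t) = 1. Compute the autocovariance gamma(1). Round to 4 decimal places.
\gamma(1) = -0.1556

Multiply the model equation by X_{t-k} and take expectations. With theta_0 = psi_0 = 1 and psi_j the MA(infinity) weights, this gives
  gamma(k) - sum_i phi_i gamma(k-i) = c_k,
  c_k = sigma^2 * sum_{j=k..q} theta_j psi_{j-k}   (c_k = 0 for k > q),
using gamma(-m) = gamma(m).
Pure AR (q = 0): c_0 = sigma^2 = 1, c_k = 0 for k >= 1.
Equations for k = 0 and k = 1 (AR order 1):
  gamma(0) = phi_1 gamma(1) + c_0
  gamma(1) = phi_1 gamma(0) + c_1
Substituting the second into the first: gamma(0) (1 - phi_1^2) = c_0 + phi_1 c_1, so
  gamma(0) = c_0 / (1 - phi_1^2) = 1 / (1 - (-0.152)^2) = 1 / 0.976896 = 1.02365.
  gamma(1) = phi_1 gamma(0) = (-0.152)(1.02365) = -0.155595.
Therefore gamma(1) = -0.1556 (to 4 decimal places).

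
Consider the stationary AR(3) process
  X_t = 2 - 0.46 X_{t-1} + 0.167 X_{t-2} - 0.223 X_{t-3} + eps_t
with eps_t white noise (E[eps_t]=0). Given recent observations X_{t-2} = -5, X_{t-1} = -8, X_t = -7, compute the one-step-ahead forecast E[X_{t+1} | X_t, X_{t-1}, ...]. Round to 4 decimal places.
E[X_{t+1} \mid \mathcal F_t] = 4.9990

For an AR(p) model X_t = c + sum_i phi_i X_{t-i} + eps_t, the
one-step-ahead conditional mean is
  E[X_{t+1} | X_t, ...] = c + sum_i phi_i X_{t+1-i}.
Substitute known values:
  E[X_{t+1} | ...] = 2 + (-0.46) * (-7) + (0.167) * (-8) + (-0.223) * (-5)
                   = 4.9990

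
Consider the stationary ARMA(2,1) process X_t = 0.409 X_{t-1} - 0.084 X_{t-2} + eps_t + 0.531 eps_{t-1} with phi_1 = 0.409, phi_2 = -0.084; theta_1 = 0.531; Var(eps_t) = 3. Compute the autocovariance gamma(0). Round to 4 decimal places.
\gamma(0) = 5.9277

Multiply the model equation by X_{t-k} and take expectations. With theta_0 = psi_0 = 1 and psi_j the MA(infinity) weights, this gives
  gamma(k) - sum_i phi_i gamma(k-i) = c_k,
  c_k = sigma^2 * sum_{j=k..q} theta_j psi_{j-k}   (c_k = 0 for k > q),
using gamma(-m) = gamma(m).
psi-weights needed (psi_j = theta_j + sum_i phi_i psi_{j-i}):
  psi_1 = theta_1 + phi_1 = 0.531 + (0.409) = 0.94
Right-hand sides:
  c_0 = sigma^2 (1 + theta_1 psi_1) = 3 * (1 + (0.531)(0.94)) = 3 * 1.49914 = 4.49742
  c_1 = sigma^2 theta_1 = 3 * (0.531) = 1.593
  c_2 = 0
Equations for k = 0, 1, 2 (AR order 2, c_2 = 0):
  (E0) gamma(0) = phi_1 gamma(1) + phi_2 gamma(2) + c_0
  (E1) gamma(1) = phi_1 gamma(0) + phi_2 gamma(1) + c_1
  (E2) gamma(2) = phi_1 gamma(1) + phi_2 gamma(0)
From (E1): gamma(1) = A gamma(0) + B with
  A = phi_1 / (1 - phi_2) = 0.409 / 1.084 = 0.377306,   B = c_1 / (1 - phi_2) = 1.593 / 1.084 = 1.469557.
Insert (E2) into (E0): gamma(0) (1 - phi_2^2) = phi_1 (1 + phi_2) gamma(1) + c_0.
  phi_1 (1 + phi_2) = (0.409)(0.916) = 0.374644,   1 - phi_2^2 = 0.992944.
Replace gamma(1) by A gamma(0) + B and collect gamma(0):
  gamma(0) [0.992944 - (0.374644)(0.377306)] = (0.374644)(1.469557) + 4.49742
  gamma(0) * 0.851588 = 5.047981
  gamma(0) = 5.047981 / 0.851588 = 5.927723.
Therefore gamma(0) = 5.9277 (to 4 decimal places).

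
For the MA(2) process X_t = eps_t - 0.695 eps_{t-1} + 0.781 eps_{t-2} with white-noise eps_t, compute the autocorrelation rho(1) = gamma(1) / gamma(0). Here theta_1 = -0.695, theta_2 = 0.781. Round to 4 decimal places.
\rho(1) = -0.5914

For an MA(q) process with theta_0 = 1, the autocovariance is
  gamma(k) = sigma^2 * sum_{i=0..q-k} theta_i * theta_{i+k},
and rho(k) = gamma(k) / gamma(0). Sigma^2 cancels.
  numerator   = (1)*(-0.695) + (-0.695)*(0.781) = -1.237795.
  denominator = (1)^2 + (-0.695)^2 + (0.781)^2 = 2.092986.
  rho(1) = -1.237795 / 2.092986 = -0.5914.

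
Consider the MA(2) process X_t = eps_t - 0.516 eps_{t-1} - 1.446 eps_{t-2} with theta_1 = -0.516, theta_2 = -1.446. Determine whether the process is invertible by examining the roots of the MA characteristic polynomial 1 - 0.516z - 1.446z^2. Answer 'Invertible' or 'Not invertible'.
\text{Not invertible}

The MA(q) characteristic polynomial is P(z) = 1 - 0.516z - 1.446z^2.
Invertibility requires all roots to lie outside the unit circle, i.e. |z| > 1 for every root.
Set 1 + (-0.516) z + (-1.446) z^2 = 0, i.e. a z^2 + b z + c = 0 with a = -1.446, b = -0.516, c = 1.
Discriminant D = b^2 - 4ac = (-0.516)^2 - 4*(-1.446)*1 = 0.266256 - (-5.784) = 6.050256.
D >= 0, so the roots are real: z = (-b +/- sqrt(D)) / (2a) = (0.516 +/- 2.459727) / (-2.892).
  z_1 = (0.516 + 2.459727) / (-2.892) = -1.029,   |z_1| = 1.029.
  z_2 = (0.516 - 2.459727) / (-2.892) = 0.6721,   |z_2| = 0.6721.
Moduli of all roots: 1.0290, 0.6721.
All moduli strictly greater than 1? No.
Verdict: Not invertible.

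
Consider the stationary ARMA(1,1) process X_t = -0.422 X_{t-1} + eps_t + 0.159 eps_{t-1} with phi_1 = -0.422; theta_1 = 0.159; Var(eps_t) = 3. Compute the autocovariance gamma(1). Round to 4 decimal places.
\gamma(1) = -0.8955

Multiply the model equation by X_{t-k} and take expectations. With theta_0 = psi_0 = 1 and psi_j the MA(infinity) weights, this gives
  gamma(k) - sum_i phi_i gamma(k-i) = c_k,
  c_k = sigma^2 * sum_{j=k..q} theta_j psi_{j-k}   (c_k = 0 for k > q),
using gamma(-m) = gamma(m).
psi-weights needed (psi_j = theta_j + sum_i phi_i psi_{j-i}):
  psi_1 = theta_1 + phi_1 = 0.159 + (-0.422) = -0.263
Right-hand sides:
  c_0 = sigma^2 (1 + theta_1 psi_1) = 3 * (1 + (0.159)(-0.263)) = 3 * 0.958183 = 2.874549
  c_1 = sigma^2 theta_1 = 3 * (0.159) = 0.477
  c_2 = 0
Equations for k = 0 and k = 1 (AR order 1):
  gamma(0) = phi_1 gamma(1) + c_0
  gamma(1) = phi_1 gamma(0) + c_1
Substituting the second into the first: gamma(0) (1 - phi_1^2) = c_0 + phi_1 c_1, so
  gamma(0) = (c_0 + phi_1 c_1) / (1 - phi_1^2) = (2.874549 + (-0.422)(0.477)) / (1 - (-0.422)^2) = 2.673255 / 0.821916 = 3.252467.
  gamma(1) = phi_1 gamma(0) + c_1 = (-0.422)(3.252467) + (0.477) = -0.895541.
Therefore gamma(1) = -0.8955 (to 4 decimal places).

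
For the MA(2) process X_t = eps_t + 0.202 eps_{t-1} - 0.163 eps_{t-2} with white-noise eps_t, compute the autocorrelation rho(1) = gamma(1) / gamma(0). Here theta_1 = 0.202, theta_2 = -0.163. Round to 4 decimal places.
\rho(1) = 0.1584

For an MA(q) process with theta_0 = 1, the autocovariance is
  gamma(k) = sigma^2 * sum_{i=0..q-k} theta_i * theta_{i+k},
and rho(k) = gamma(k) / gamma(0). Sigma^2 cancels.
  numerator   = (1)*(0.202) + (0.202)*(-0.163) = 0.169074.
  denominator = (1)^2 + (0.202)^2 + (-0.163)^2 = 1.067373.
  rho(1) = 0.169074 / 1.067373 = 0.1584.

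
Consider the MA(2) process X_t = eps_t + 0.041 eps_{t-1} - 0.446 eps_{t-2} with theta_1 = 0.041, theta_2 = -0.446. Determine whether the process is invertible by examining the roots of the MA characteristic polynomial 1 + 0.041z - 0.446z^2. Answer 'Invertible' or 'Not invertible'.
\text{Invertible}

The MA(q) characteristic polynomial is P(z) = 1 + 0.041z - 0.446z^2.
Invertibility requires all roots to lie outside the unit circle, i.e. |z| > 1 for every root.
Set 1 + (0.041) z + (-0.446) z^2 = 0, i.e. a z^2 + b z + c = 0 with a = -0.446, b = 0.041, c = 1.
Discriminant D = b^2 - 4ac = (0.041)^2 - 4*(-0.446)*1 = 0.001681 - (-1.784) = 1.785681.
D >= 0, so the roots are real: z = (-b +/- sqrt(D)) / (2a) = (-0.041 +/- 1.336294) / (-0.892).
  z_1 = (-0.041 + 1.336294) / (-0.892) = -1.4521,   |z_1| = 1.4521.
  z_2 = (-0.041 - 1.336294) / (-0.892) = 1.5441,   |z_2| = 1.5441.
Moduli of all roots: 1.4521, 1.5441.
All moduli strictly greater than 1? Yes.
Verdict: Invertible.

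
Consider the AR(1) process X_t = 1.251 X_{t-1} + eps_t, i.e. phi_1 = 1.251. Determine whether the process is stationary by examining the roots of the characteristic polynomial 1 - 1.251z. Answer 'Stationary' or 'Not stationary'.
\text{Not stationary}

The AR(p) characteristic polynomial is P(z) = 1 - 1.251z.
Stationarity requires all roots to lie outside the unit circle, i.e. |z| > 1 for every root.
This is linear in z: 1 + (-1.251) z = 0  =>  z = -1/(-1.251) = 0.799361,  |z| = 0.799361.
Moduli of all roots: 0.7994.
All moduli strictly greater than 1? No.
Verdict: Not stationary.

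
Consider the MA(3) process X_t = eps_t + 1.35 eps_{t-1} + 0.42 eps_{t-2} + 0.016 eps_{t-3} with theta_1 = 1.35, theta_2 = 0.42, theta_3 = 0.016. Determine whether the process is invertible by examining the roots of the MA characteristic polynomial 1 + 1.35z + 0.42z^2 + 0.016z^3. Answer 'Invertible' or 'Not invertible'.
\text{Invertible}

The MA(q) characteristic polynomial is P(z) = 1 + 1.35z + 0.42z^2 + 0.016z^3.
Invertibility requires all roots to lie outside the unit circle, i.e. |z| > 1 for every root.
Degree 3: look for a simple real root z0 first, then factor out (1 - z/z0) and solve the remaining quadratic.
Testing z0 = -2.5: P(-2.5) = 1 + (1.35)(-2.5) + (0.42)(-2.5)^2 + (0.016)(-2.5)^3
  = 1 + (-3.375) + (2.625) + (-0.25) = 0.  So z_0 = -2.5 is a root, |z_0| = 2.5.
Divide out the factor (1 + 0.4 z) = (1 - z/z0) (since 1/z0 = -0.4):
  P(z) = (1 + 0.4 z)(1 + (0.95) z + (0.04) z^2)
  [check: z-coef 0.95 - (-0.4) = 1.35; z^2-coef 0.04 - (-0.4)(0.95) = 0.42; z^3-coef -(-0.4)(0.04) = 0.016.]
Remaining roots from the quadratic factor 1 + (0.95) z + (0.04) z^2:
  Set 1 + (0.95) z + (0.04) z^2 = 0, i.e. a z^2 + b z + c = 0 with a = 0.04, b = 0.95, c = 1.
  Discriminant D = b^2 - 4ac = (0.95)^2 - 4*(0.04)*1 = 0.9025 - (0.16) = 0.7425.
  D >= 0, so the roots are real: z = (-b +/- sqrt(D)) / (2a) = (-0.95 +/- 0.861684) / (0.08).
    z_1 = (-0.95 + 0.861684) / (0.08) = -1.1039,   |z_1| = 1.1039.
    z_2 = (-0.95 - 0.861684) / (0.08) = -22.6461,   |z_2| = 22.6461.
Moduli of all roots: 2.5000, 1.1039, 22.6461.
All moduli strictly greater than 1? Yes.
Verdict: Invertible.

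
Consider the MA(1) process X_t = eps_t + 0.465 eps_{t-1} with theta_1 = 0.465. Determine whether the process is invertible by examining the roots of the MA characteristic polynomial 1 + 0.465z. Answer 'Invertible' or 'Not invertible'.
\text{Invertible}

The MA(q) characteristic polynomial is P(z) = 1 + 0.465z.
Invertibility requires all roots to lie outside the unit circle, i.e. |z| > 1 for every root.
This is linear in z: 1 + (0.465) z = 0  =>  z = -1/(0.465) = -2.150538,  |z| = 2.150538.
Moduli of all roots: 2.1505.
All moduli strictly greater than 1? Yes.
Verdict: Invertible.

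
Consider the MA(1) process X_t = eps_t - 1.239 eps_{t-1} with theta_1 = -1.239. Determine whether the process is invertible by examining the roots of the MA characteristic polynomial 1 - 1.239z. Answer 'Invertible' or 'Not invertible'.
\text{Not invertible}

The MA(q) characteristic polynomial is P(z) = 1 - 1.239z.
Invertibility requires all roots to lie outside the unit circle, i.e. |z| > 1 for every root.
This is linear in z: 1 + (-1.239) z = 0  =>  z = -1/(-1.239) = 0.807103,  |z| = 0.807103.
Moduli of all roots: 0.8071.
All moduli strictly greater than 1? No.
Verdict: Not invertible.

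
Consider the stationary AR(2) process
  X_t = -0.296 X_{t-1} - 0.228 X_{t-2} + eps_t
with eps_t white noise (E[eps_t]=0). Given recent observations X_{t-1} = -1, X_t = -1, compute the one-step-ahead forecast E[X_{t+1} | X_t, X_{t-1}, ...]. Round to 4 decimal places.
E[X_{t+1} \mid \mathcal F_t] = 0.5240

For an AR(p) model X_t = c + sum_i phi_i X_{t-i} + eps_t, the
one-step-ahead conditional mean is
  E[X_{t+1} | X_t, ...] = c + sum_i phi_i X_{t+1-i}.
Substitute known values:
  E[X_{t+1} | ...] = (-0.296) * (-1) + (-0.228) * (-1)
                   = 0.5240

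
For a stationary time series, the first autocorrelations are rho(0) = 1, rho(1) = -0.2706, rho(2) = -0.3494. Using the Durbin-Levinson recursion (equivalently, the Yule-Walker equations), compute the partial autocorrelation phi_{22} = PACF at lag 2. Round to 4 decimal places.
\phi_{22} = -0.4560

The PACF at lag k is phi_{kk}, the last component of the solution
to the Yule-Walker system G_k phi = r_k where
  (G_k)_{ij} = rho(|i - j|), (r_k)_i = rho(i), i,j = 1..k.
Equivalently, Durbin-Levinson gives phi_{kk} iteratively:
  phi_{11} = rho(1)
  phi_{kk} = [rho(k) - sum_{j=1..k-1} phi_{k-1,j} rho(k-j)]
            / [1 - sum_{j=1..k-1} phi_{k-1,j} rho(j)],
  phi_{k,j} = phi_{k-1,j} - phi_{kk} phi_{k-1,k-j},  j = 1..k-1.
Step k = 1:
  phi_11 = rho(1) = -0.2706.
Step k = 2:
  phi_22 = [rho(2) - phi_11 rho(1)] / [1 - phi_11 rho(1)] = [-0.3494 - (-0.2706)(-0.2706)] / [1 - (-0.2706)(-0.2706)]
         = -0.42262436 / 0.92677564 = -0.456.
Therefore phi_{22} = -0.4560.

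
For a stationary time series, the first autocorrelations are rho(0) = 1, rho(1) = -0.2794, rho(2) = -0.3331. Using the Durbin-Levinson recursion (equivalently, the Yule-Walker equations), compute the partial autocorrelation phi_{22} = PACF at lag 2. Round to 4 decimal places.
\phi_{22} = -0.4460

The PACF at lag k is phi_{kk}, the last component of the solution
to the Yule-Walker system G_k phi = r_k where
  (G_k)_{ij} = rho(|i - j|), (r_k)_i = rho(i), i,j = 1..k.
Equivalently, Durbin-Levinson gives phi_{kk} iteratively:
  phi_{11} = rho(1)
  phi_{kk} = [rho(k) - sum_{j=1..k-1} phi_{k-1,j} rho(k-j)]
            / [1 - sum_{j=1..k-1} phi_{k-1,j} rho(j)],
  phi_{k,j} = phi_{k-1,j} - phi_{kk} phi_{k-1,k-j},  j = 1..k-1.
Step k = 1:
  phi_11 = rho(1) = -0.2794.
Step k = 2:
  phi_22 = [rho(2) - phi_11 rho(1)] / [1 - phi_11 rho(1)] = [-0.3331 - (-0.2794)(-0.2794)] / [1 - (-0.2794)(-0.2794)]
         = -0.41116436 / 0.92193564 = -0.446.
Therefore phi_{22} = -0.4460.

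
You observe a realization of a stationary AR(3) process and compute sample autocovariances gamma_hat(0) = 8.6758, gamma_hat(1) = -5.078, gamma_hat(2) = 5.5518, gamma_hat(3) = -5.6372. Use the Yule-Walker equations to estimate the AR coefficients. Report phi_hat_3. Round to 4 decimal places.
\hat\phi_{3} = -0.3440

The Yule-Walker equations for an AR(p) process read, in matrix form,
  Gamma_p phi = r_p,   with   (Gamma_p)_{ij} = gamma(|i - j|),
                       (r_p)_i = gamma(i),   i,j = 1..p.
Substitute the sample gammas (Toeplitz matrix and right-hand side of size 3):
  Gamma_p = [[8.6758, -5.078, 5.5518], [-5.078, 8.6758, -5.078], [5.5518, -5.078, 8.6758]]
  r_p     = [-5.078, 5.5518, -5.6372]
Written out (R1..R3):
  (R1) 8.6758 phi_1 - 5.078 phi_2 + 5.5518 phi_3 = -5.078
  (R2) -5.078 phi_1 + 8.6758 phi_2 - 5.078 phi_3 = 5.5518
  (R3) 5.5518 phi_1 - 5.078 phi_2 + 8.6758 phi_3 = -5.6372
Gaussian elimination:
  R2 <- R2 - (-5.078/8.6758) R1 = R2 - (-0.585306) R1:  5.703615 phi_2 - 1.828497 phi_3 = 2.579615
  R3 <- R3 - (5.5518/8.6758) R1 = R3 - (0.639918) R1:  -1.828497 phi_2 + 5.123104 phi_3 = -2.387697
  R3 <- R3 - (-1.828497/5.703615) R2 = R3 - (-0.320586) R2:  4.536914 phi_3 = -1.560709
Back-substitution:
  phi_hat_3 = -1.560709 / 4.536914 = -0.344002
  phi_hat_2 = (2.579615 - (-1.828497)(-0.344002)) / 5.703615 = 0.341995
  phi_hat_1 = (-5.078 - (-5.078)(0.341995) - (5.5518)(-0.344002)) / 8.6758 = -0.165001
So phi_hat = [-0.1650, 0.3420, -0.3440].
Therefore phi_hat_3 = -0.3440.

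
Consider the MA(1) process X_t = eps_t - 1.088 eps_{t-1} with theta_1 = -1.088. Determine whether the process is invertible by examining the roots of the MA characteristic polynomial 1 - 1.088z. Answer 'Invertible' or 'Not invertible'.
\text{Not invertible}

The MA(q) characteristic polynomial is P(z) = 1 - 1.088z.
Invertibility requires all roots to lie outside the unit circle, i.e. |z| > 1 for every root.
This is linear in z: 1 + (-1.088) z = 0  =>  z = -1/(-1.088) = 0.919118,  |z| = 0.919118.
Moduli of all roots: 0.9191.
All moduli strictly greater than 1? No.
Verdict: Not invertible.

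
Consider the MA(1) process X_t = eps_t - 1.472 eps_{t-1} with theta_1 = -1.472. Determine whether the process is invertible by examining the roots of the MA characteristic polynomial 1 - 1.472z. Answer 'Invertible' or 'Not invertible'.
\text{Not invertible}

The MA(q) characteristic polynomial is P(z) = 1 - 1.472z.
Invertibility requires all roots to lie outside the unit circle, i.e. |z| > 1 for every root.
This is linear in z: 1 + (-1.472) z = 0  =>  z = -1/(-1.472) = 0.679348,  |z| = 0.679348.
Moduli of all roots: 0.6793.
All moduli strictly greater than 1? No.
Verdict: Not invertible.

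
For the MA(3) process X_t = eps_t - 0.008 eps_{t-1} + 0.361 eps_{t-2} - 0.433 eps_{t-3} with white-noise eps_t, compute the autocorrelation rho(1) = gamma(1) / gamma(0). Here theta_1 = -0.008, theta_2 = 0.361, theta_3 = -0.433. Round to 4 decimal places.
\rho(1) = -0.1269

For an MA(q) process with theta_0 = 1, the autocovariance is
  gamma(k) = sigma^2 * sum_{i=0..q-k} theta_i * theta_{i+k},
and rho(k) = gamma(k) / gamma(0). Sigma^2 cancels.
  numerator   = (1)*(-0.008) + (-0.008)*(0.361) + (0.361)*(-0.433) = -0.167201.
  denominator = (1)^2 + (-0.008)^2 + (0.361)^2 + (-0.433)^2 = 1.317874.
  rho(1) = -0.167201 / 1.317874 = -0.1269.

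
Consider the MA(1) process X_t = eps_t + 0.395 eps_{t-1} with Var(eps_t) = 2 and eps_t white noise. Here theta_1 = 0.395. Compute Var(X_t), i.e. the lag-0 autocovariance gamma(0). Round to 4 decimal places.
\gamma(0) = 2.3121

For an MA(q) process X_t = eps_t + sum_i theta_i eps_{t-i} with
Var(eps_t) = sigma^2, the variance is
  gamma(0) = sigma^2 * (1 + sum_i theta_i^2).
  sum_i theta_i^2 = (0.395)^2 = 0.156025.
  gamma(0) = 2 * (1 + 0.156025) = 2 * 1.156025 = 2.31205, which rounds to 2.3121.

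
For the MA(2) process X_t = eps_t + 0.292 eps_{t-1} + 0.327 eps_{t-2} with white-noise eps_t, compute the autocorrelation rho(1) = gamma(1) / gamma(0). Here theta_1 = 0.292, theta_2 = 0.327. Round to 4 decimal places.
\rho(1) = 0.3250

For an MA(q) process with theta_0 = 1, the autocovariance is
  gamma(k) = sigma^2 * sum_{i=0..q-k} theta_i * theta_{i+k},
and rho(k) = gamma(k) / gamma(0). Sigma^2 cancels.
  numerator   = (1)*(0.292) + (0.292)*(0.327) = 0.387484.
  denominator = (1)^2 + (0.292)^2 + (0.327)^2 = 1.192193.
  rho(1) = 0.387484 / 1.192193 = 0.3250.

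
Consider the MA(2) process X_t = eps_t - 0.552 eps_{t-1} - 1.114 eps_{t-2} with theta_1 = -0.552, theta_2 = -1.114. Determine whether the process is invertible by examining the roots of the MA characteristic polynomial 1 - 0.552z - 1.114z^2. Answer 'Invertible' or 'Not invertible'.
\text{Not invertible}

The MA(q) characteristic polynomial is P(z) = 1 - 0.552z - 1.114z^2.
Invertibility requires all roots to lie outside the unit circle, i.e. |z| > 1 for every root.
Set 1 + (-0.552) z + (-1.114) z^2 = 0, i.e. a z^2 + b z + c = 0 with a = -1.114, b = -0.552, c = 1.
Discriminant D = b^2 - 4ac = (-0.552)^2 - 4*(-1.114)*1 = 0.304704 - (-4.456) = 4.760704.
D >= 0, so the roots are real: z = (-b +/- sqrt(D)) / (2a) = (0.552 +/- 2.181904) / (-2.228).
  z_1 = (0.552 + 2.181904) / (-2.228) = -1.2271,   |z_1| = 1.2271.
  z_2 = (0.552 - 2.181904) / (-2.228) = 0.7316,   |z_2| = 0.7316.
Moduli of all roots: 1.2271, 0.7316.
All moduli strictly greater than 1? No.
Verdict: Not invertible.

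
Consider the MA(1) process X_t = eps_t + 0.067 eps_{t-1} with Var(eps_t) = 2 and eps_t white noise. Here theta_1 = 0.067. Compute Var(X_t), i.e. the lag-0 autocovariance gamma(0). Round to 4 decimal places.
\gamma(0) = 2.0090

For an MA(q) process X_t = eps_t + sum_i theta_i eps_{t-i} with
Var(eps_t) = sigma^2, the variance is
  gamma(0) = sigma^2 * (1 + sum_i theta_i^2).
  sum_i theta_i^2 = (0.067)^2 = 0.004489.
  gamma(0) = 2 * (1 + 0.004489) = 2 * 1.004489 = 2.008978, which rounds to 2.0090.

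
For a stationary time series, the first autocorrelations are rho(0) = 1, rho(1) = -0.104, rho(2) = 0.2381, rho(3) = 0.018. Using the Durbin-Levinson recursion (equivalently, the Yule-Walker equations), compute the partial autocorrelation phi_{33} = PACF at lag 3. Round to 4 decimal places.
\phi_{33} = 0.0651

The PACF at lag k is phi_{kk}, the last component of the solution
to the Yule-Walker system G_k phi = r_k where
  (G_k)_{ij} = rho(|i - j|), (r_k)_i = rho(i), i,j = 1..k.
Equivalently, Durbin-Levinson gives phi_{kk} iteratively:
  phi_{11} = rho(1)
  phi_{kk} = [rho(k) - sum_{j=1..k-1} phi_{k-1,j} rho(k-j)]
            / [1 - sum_{j=1..k-1} phi_{k-1,j} rho(j)],
  phi_{k,j} = phi_{k-1,j} - phi_{kk} phi_{k-1,k-j},  j = 1..k-1.
Step k = 1:
  phi_11 = rho(1) = -0.104.
Step k = 2:
  phi_22 = [rho(2) - phi_11 rho(1)] / [1 - phi_11 rho(1)] = [0.2381 - (-0.104)(-0.104)] / [1 - (-0.104)(-0.104)]
         = 0.227284 / 0.989184 = 0.229769.
  Update: phi_21 = phi_11 - phi_22 phi_11 = -0.104 - (0.229769)(-0.104) = -0.080104.
Step k = 3:
  phi_33 = [rho(3) - phi_21 rho(2) - phi_22 rho(1)] / [1 - phi_21 rho(1) - phi_22 rho(2)]
    numerator   = 0.018 - (-0.080104)(0.2381) - (0.229769)(-0.104) = 0.06096876
    denominator = 1 - (-0.080104)(-0.104) - (0.229769)(0.2381) = 0.93696114
  phi_33 = 0.06096876 / 0.93696114 = 0.0651.
Therefore phi_{33} = 0.0651.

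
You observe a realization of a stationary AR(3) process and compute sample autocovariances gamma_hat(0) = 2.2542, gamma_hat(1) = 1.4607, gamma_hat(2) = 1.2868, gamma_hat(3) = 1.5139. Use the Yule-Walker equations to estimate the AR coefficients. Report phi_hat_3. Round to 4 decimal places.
\hat\phi_{3} = 0.4240

The Yule-Walker equations for an AR(p) process read, in matrix form,
  Gamma_p phi = r_p,   with   (Gamma_p)_{ij} = gamma(|i - j|),
                       (r_p)_i = gamma(i),   i,j = 1..p.
Substitute the sample gammas (Toeplitz matrix and right-hand side of size 3):
  Gamma_p = [[2.2542, 1.4607, 1.2868], [1.4607, 2.2542, 1.4607], [1.2868, 1.4607, 2.2542]]
  r_p     = [1.4607, 1.2868, 1.5139]
Written out (R1..R3):
  (R1) 2.2542 phi_1 + 1.4607 phi_2 + 1.2868 phi_3 = 1.4607
  (R2) 1.4607 phi_1 + 2.2542 phi_2 + 1.4607 phi_3 = 1.2868
  (R3) 1.2868 phi_1 + 1.4607 phi_2 + 2.2542 phi_3 = 1.5139
Gaussian elimination:
  R2 <- R2 - (1.4607/2.2542) R1 = R2 - (0.64799) R1:  1.30768 phi_2 + 0.626866 phi_3 = 0.34028
  R3 <- R3 - (1.2868/2.2542) R1 = R3 - (0.570846) R1:  0.626866 phi_2 + 1.519636 phi_3 = 0.680066
  R3 <- R3 - (0.626866/1.30768) R2 = R3 - (0.479372) R2:  1.219134 phi_3 = 0.516945
Back-substitution:
  phi_hat_3 = 0.516945 / 1.219134 = 0.424026
  phi_hat_2 = (0.34028 - (0.626866)(0.424026)) / 1.30768 = 0.05695
  phi_hat_1 = (1.4607 - (1.4607)(0.05695) - (1.2868)(0.424026)) / 2.2542 = 0.369034
So phi_hat = [0.3690, 0.0570, 0.4240].
Therefore phi_hat_3 = 0.4240.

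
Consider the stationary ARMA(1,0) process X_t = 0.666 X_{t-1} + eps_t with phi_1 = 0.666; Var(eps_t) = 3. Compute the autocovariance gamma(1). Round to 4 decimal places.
\gamma(1) = 3.5907

Multiply the model equation by X_{t-k} and take expectations. With theta_0 = psi_0 = 1 and psi_j the MA(infinity) weights, this gives
  gamma(k) - sum_i phi_i gamma(k-i) = c_k,
  c_k = sigma^2 * sum_{j=k..q} theta_j psi_{j-k}   (c_k = 0 for k > q),
using gamma(-m) = gamma(m).
Pure AR (q = 0): c_0 = sigma^2 = 3, c_k = 0 for k >= 1.
Equations for k = 0 and k = 1 (AR order 1):
  gamma(0) = phi_1 gamma(1) + c_0
  gamma(1) = phi_1 gamma(0) + c_1
Substituting the second into the first: gamma(0) (1 - phi_1^2) = c_0 + phi_1 c_1, so
  gamma(0) = c_0 / (1 - phi_1^2) = 3 / (1 - (0.666)^2) = 3 / 0.556444 = 5.391378.
  gamma(1) = phi_1 gamma(0) = (0.666)(5.391378) = 3.590658.
Therefore gamma(1) = 3.5907 (to 4 decimal places).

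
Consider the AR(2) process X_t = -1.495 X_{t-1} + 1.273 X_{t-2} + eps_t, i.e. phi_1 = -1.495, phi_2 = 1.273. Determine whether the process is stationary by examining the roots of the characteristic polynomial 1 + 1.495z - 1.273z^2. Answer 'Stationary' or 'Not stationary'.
\text{Not stationary}

The AR(p) characteristic polynomial is P(z) = 1 + 1.495z - 1.273z^2.
Stationarity requires all roots to lie outside the unit circle, i.e. |z| > 1 for every root.
Set 1 + (1.495) z + (-1.273) z^2 = 0, i.e. a z^2 + b z + c = 0 with a = -1.273, b = 1.495, c = 1.
Discriminant D = b^2 - 4ac = (1.495)^2 - 4*(-1.273)*1 = 2.235025 - (-5.092) = 7.327025.
D >= 0, so the roots are real: z = (-b +/- sqrt(D)) / (2a) = (-1.495 +/- 2.706848) / (-2.546).
  z_1 = (-1.495 + 2.706848) / (-2.546) = -0.476,   |z_1| = 0.476.
  z_2 = (-1.495 - 2.706848) / (-2.546) = 1.6504,   |z_2| = 1.6504.
Moduli of all roots: 0.4760, 1.6504.
All moduli strictly greater than 1? No.
Verdict: Not stationary.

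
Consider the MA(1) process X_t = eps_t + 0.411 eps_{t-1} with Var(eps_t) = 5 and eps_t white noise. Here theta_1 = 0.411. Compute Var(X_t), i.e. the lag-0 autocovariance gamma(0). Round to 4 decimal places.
\gamma(0) = 5.8446

For an MA(q) process X_t = eps_t + sum_i theta_i eps_{t-i} with
Var(eps_t) = sigma^2, the variance is
  gamma(0) = sigma^2 * (1 + sum_i theta_i^2).
  sum_i theta_i^2 = (0.411)^2 = 0.168921.
  gamma(0) = 5 * (1 + 0.168921) = 5 * 1.168921 = 5.844605, which rounds to 5.8446.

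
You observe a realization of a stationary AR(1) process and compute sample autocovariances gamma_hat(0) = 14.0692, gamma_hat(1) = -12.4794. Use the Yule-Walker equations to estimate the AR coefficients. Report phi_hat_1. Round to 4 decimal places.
\hat\phi_{1} = -0.8870

The Yule-Walker equations for an AR(p) process read, in matrix form,
  Gamma_p phi = r_p,   with   (Gamma_p)_{ij} = gamma(|i - j|),
                       (r_p)_i = gamma(i),   i,j = 1..p.
Substitute the sample gammas (Toeplitz matrix and right-hand side of size 1):
  Gamma_p = [[14.0692]]
  r_p     = [-12.4794]
With p = 1 this is the single equation gamma(0) phi_1 = gamma(1):
  phi_hat_1 = gamma(1) / gamma(0) = -12.4794 / 14.0692 = -0.8870.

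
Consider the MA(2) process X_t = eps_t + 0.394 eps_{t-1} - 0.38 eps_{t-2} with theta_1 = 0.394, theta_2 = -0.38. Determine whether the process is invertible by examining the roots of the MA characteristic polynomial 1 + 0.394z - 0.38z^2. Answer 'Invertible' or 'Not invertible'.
\text{Invertible}

The MA(q) characteristic polynomial is P(z) = 1 + 0.394z - 0.38z^2.
Invertibility requires all roots to lie outside the unit circle, i.e. |z| > 1 for every root.
Set 1 + (0.394) z + (-0.38) z^2 = 0, i.e. a z^2 + b z + c = 0 with a = -0.38, b = 0.394, c = 1.
Discriminant D = b^2 - 4ac = (0.394)^2 - 4*(-0.38)*1 = 0.155236 - (-1.52) = 1.675236.
D >= 0, so the roots are real: z = (-b +/- sqrt(D)) / (2a) = (-0.394 +/- 1.294309) / (-0.76).
  z_1 = (-0.394 + 1.294309) / (-0.76) = -1.1846,   |z_1| = 1.1846.
  z_2 = (-0.394 - 1.294309) / (-0.76) = 2.2215,   |z_2| = 2.2215.
Moduli of all roots: 1.1846, 2.2215.
All moduli strictly greater than 1? Yes.
Verdict: Invertible.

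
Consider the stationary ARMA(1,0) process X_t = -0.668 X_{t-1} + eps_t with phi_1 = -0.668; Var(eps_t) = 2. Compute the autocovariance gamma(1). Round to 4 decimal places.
\gamma(1) = -2.4125

Multiply the model equation by X_{t-k} and take expectations. With theta_0 = psi_0 = 1 and psi_j the MA(infinity) weights, this gives
  gamma(k) - sum_i phi_i gamma(k-i) = c_k,
  c_k = sigma^2 * sum_{j=k..q} theta_j psi_{j-k}   (c_k = 0 for k > q),
using gamma(-m) = gamma(m).
Pure AR (q = 0): c_0 = sigma^2 = 2, c_k = 0 for k >= 1.
Equations for k = 0 and k = 1 (AR order 1):
  gamma(0) = phi_1 gamma(1) + c_0
  gamma(1) = phi_1 gamma(0) + c_1
Substituting the second into the first: gamma(0) (1 - phi_1^2) = c_0 + phi_1 c_1, so
  gamma(0) = c_0 / (1 - phi_1^2) = 2 / (1 - (-0.668)^2) = 2 / 0.553776 = 3.611569.
  gamma(1) = phi_1 gamma(0) = (-0.668)(3.611569) = -2.412528.
Therefore gamma(1) = -2.4125 (to 4 decimal places).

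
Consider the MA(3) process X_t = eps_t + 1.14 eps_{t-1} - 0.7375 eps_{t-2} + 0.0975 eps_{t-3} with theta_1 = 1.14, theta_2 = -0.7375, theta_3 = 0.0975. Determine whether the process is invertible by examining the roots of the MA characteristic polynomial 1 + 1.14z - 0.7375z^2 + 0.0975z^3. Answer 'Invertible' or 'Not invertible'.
\text{Not invertible}

The MA(q) characteristic polynomial is P(z) = 1 + 1.14z - 0.7375z^2 + 0.0975z^3.
Invertibility requires all roots to lie outside the unit circle, i.e. |z| > 1 for every root.
Degree 3: look for a simple real root z0 first, then factor out (1 - z/z0) and solve the remaining quadratic.
Testing z0 = 4: P(4) = 1 + (1.14)(4) + (-0.7375)(4)^2 + (0.0975)(4)^3
  = 1 + (4.56) + (-11.8) + (6.24) = 0.  So z_0 = 4 is a root, |z_0| = 4.
Divide out the factor (1 - 0.25 z) = (1 - z/z0) (since 1/z0 = 0.25):
  P(z) = (1 - 0.25 z)(1 + (1.39) z + (-0.39) z^2)
  [check: z-coef 1.39 - (0.25) = 1.14; z^2-coef -0.39 - (0.25)(1.39) = -0.7375; z^3-coef -(0.25)(-0.39) = 0.0975.]
Remaining roots from the quadratic factor 1 + (1.39) z + (-0.39) z^2:
  Set 1 + (1.39) z + (-0.39) z^2 = 0, i.e. a z^2 + b z + c = 0 with a = -0.39, b = 1.39, c = 1.
  Discriminant D = b^2 - 4ac = (1.39)^2 - 4*(-0.39)*1 = 1.9321 - (-1.56) = 3.4921.
  D >= 0, so the roots are real: z = (-b +/- sqrt(D)) / (2a) = (-1.39 +/- 1.868716) / (-0.78).
    z_1 = (-1.39 + 1.868716) / (-0.78) = -0.6137,   |z_1| = 0.6137.
    z_2 = (-1.39 - 1.868716) / (-0.78) = 4.1778,   |z_2| = 4.1778.
Moduli of all roots: 4.0000, 0.6137, 4.1778.
All moduli strictly greater than 1? No.
Verdict: Not invertible.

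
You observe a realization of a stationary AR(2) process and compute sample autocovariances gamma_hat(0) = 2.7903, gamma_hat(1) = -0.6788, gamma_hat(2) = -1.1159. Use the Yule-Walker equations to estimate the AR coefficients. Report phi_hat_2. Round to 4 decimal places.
\hat\phi_{2} = -0.4880

The Yule-Walker equations for an AR(p) process read, in matrix form,
  Gamma_p phi = r_p,   with   (Gamma_p)_{ij} = gamma(|i - j|),
                       (r_p)_i = gamma(i),   i,j = 1..p.
Substitute the sample gammas (Toeplitz matrix and right-hand side of size 2):
  Gamma_p = [[2.7903, -0.6788], [-0.6788, 2.7903]]
  r_p     = [-0.6788, -1.1159]
Written out:
  2.7903 phi_1 - 0.6788 phi_2 = -0.6788
  -0.6788 phi_1 + 2.7903 phi_2 = -1.1159
Solve by Cramer's rule:
  det = gamma(0)^2 - gamma(1)^2 = (2.7903)^2 - (-0.6788)^2 = 7.78577409 - 0.46076944 = 7.32500465
  phi_hat_1 = [gamma(1) gamma(0) - gamma(1) gamma(2)] / det = [(-0.6788)(2.7903) - (-0.6788)(-1.1159)] / 7.32500465 = -2.65152856 / 7.32500465 = -0.362
  phi_hat_2 = [gamma(0) gamma(2) - gamma(1)^2] / det = [(2.7903)(-1.1159) - (-0.6788)^2] / 7.32500465 = -3.57446521 / 7.32500465 = -0.488
So phi_hat = [-0.3620, -0.4880].
Therefore phi_hat_2 = -0.4880.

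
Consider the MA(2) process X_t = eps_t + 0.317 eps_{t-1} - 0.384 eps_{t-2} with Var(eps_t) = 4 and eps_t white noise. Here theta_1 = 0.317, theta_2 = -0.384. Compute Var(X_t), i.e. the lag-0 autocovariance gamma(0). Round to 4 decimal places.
\gamma(0) = 4.9918

For an MA(q) process X_t = eps_t + sum_i theta_i eps_{t-i} with
Var(eps_t) = sigma^2, the variance is
  gamma(0) = sigma^2 * (1 + sum_i theta_i^2).
  sum_i theta_i^2 = (0.317)^2 + (-0.384)^2 = 0.100489 + 0.147456 = 0.247945.
  gamma(0) = 4 * (1 + 0.247945) = 4 * 1.247945 = 4.99178, which rounds to 4.9918.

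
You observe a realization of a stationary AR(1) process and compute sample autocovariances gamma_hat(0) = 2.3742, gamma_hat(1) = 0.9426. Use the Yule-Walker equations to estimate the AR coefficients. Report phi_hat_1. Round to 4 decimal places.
\hat\phi_{1} = 0.3970

The Yule-Walker equations for an AR(p) process read, in matrix form,
  Gamma_p phi = r_p,   with   (Gamma_p)_{ij} = gamma(|i - j|),
                       (r_p)_i = gamma(i),   i,j = 1..p.
Substitute the sample gammas (Toeplitz matrix and right-hand side of size 1):
  Gamma_p = [[2.3742]]
  r_p     = [0.9426]
With p = 1 this is the single equation gamma(0) phi_1 = gamma(1):
  phi_hat_1 = gamma(1) / gamma(0) = 0.9426 / 2.3742 = 0.3970.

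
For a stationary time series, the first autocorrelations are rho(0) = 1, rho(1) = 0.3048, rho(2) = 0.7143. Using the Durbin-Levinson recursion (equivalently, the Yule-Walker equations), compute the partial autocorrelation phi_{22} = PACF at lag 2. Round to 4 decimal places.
\phi_{22} = 0.6850

The PACF at lag k is phi_{kk}, the last component of the solution
to the Yule-Walker system G_k phi = r_k where
  (G_k)_{ij} = rho(|i - j|), (r_k)_i = rho(i), i,j = 1..k.
Equivalently, Durbin-Levinson gives phi_{kk} iteratively:
  phi_{11} = rho(1)
  phi_{kk} = [rho(k) - sum_{j=1..k-1} phi_{k-1,j} rho(k-j)]
            / [1 - sum_{j=1..k-1} phi_{k-1,j} rho(j)],
  phi_{k,j} = phi_{k-1,j} - phi_{kk} phi_{k-1,k-j},  j = 1..k-1.
Step k = 1:
  phi_11 = rho(1) = 0.3048.
Step k = 2:
  phi_22 = [rho(2) - phi_11 rho(1)] / [1 - phi_11 rho(1)] = [0.7143 - (0.3048)(0.3048)] / [1 - (0.3048)(0.3048)]
         = 0.62139696 / 0.90709696 = 0.685.
Therefore phi_{22} = 0.6850.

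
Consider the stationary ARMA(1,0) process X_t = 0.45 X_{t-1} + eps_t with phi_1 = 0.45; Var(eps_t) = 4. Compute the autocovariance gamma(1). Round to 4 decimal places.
\gamma(1) = 2.2571

Multiply the model equation by X_{t-k} and take expectations. With theta_0 = psi_0 = 1 and psi_j the MA(infinity) weights, this gives
  gamma(k) - sum_i phi_i gamma(k-i) = c_k,
  c_k = sigma^2 * sum_{j=k..q} theta_j psi_{j-k}   (c_k = 0 for k > q),
using gamma(-m) = gamma(m).
Pure AR (q = 0): c_0 = sigma^2 = 4, c_k = 0 for k >= 1.
Equations for k = 0 and k = 1 (AR order 1):
  gamma(0) = phi_1 gamma(1) + c_0
  gamma(1) = phi_1 gamma(0) + c_1
Substituting the second into the first: gamma(0) (1 - phi_1^2) = c_0 + phi_1 c_1, so
  gamma(0) = c_0 / (1 - phi_1^2) = 4 / (1 - (0.45)^2) = 4 / 0.7975 = 5.015674.
  gamma(1) = phi_1 gamma(0) = (0.45)(5.015674) = 2.257053.
Therefore gamma(1) = 2.2571 (to 4 decimal places).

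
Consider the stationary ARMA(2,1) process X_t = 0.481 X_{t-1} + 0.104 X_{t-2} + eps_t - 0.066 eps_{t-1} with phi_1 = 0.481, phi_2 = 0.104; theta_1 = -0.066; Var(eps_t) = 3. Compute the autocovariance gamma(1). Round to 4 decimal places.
\gamma(1) = 1.9142

Multiply the model equation by X_{t-k} and take expectations. With theta_0 = psi_0 = 1 and psi_j the MA(infinity) weights, this gives
  gamma(k) - sum_i phi_i gamma(k-i) = c_k,
  c_k = sigma^2 * sum_{j=k..q} theta_j psi_{j-k}   (c_k = 0 for k > q),
using gamma(-m) = gamma(m).
psi-weights needed (psi_j = theta_j + sum_i phi_i psi_{j-i}):
  psi_1 = theta_1 + phi_1 = -0.066 + (0.481) = 0.415
Right-hand sides:
  c_0 = sigma^2 (1 + theta_1 psi_1) = 3 * (1 + (-0.066)(0.415)) = 3 * 0.97261 = 2.91783
  c_1 = sigma^2 theta_1 = 3 * (-0.066) = -0.198
  c_2 = 0
Equations for k = 0, 1, 2 (AR order 2, c_2 = 0):
  (E0) gamma(0) = phi_1 gamma(1) + phi_2 gamma(2) + c_0
  (E1) gamma(1) = phi_1 gamma(0) + phi_2 gamma(1) + c_1
  (E2) gamma(2) = phi_1 gamma(1) + phi_2 gamma(0)
From (E1): gamma(1) = A gamma(0) + B with
  A = phi_1 / (1 - phi_2) = 0.481 / 0.896 = 0.53683,   B = c_1 / (1 - phi_2) = -0.198 / 0.896 = -0.220982.
Insert (E2) into (E0): gamma(0) (1 - phi_2^2) = phi_1 (1 + phi_2) gamma(1) + c_0.
  phi_1 (1 + phi_2) = (0.481)(1.104) = 0.531024,   1 - phi_2^2 = 0.989184.
Replace gamma(1) by A gamma(0) + B and collect gamma(0):
  gamma(0) [0.989184 - (0.531024)(0.53683)] = (0.531024)(-0.220982) + 2.91783
  gamma(0) * 0.704114 = 2.800483
  gamma(0) = 2.800483 / 0.704114 = 3.977314.
  gamma(1) = A gamma(0) + B = (0.53683)(3.977314) + (-0.220982) = 1.914161.
Therefore gamma(1) = 1.9142 (to 4 decimal places).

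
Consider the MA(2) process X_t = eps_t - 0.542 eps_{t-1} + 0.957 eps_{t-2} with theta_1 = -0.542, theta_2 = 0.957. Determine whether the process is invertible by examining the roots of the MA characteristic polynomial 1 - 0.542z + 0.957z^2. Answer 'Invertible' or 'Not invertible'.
\text{Invertible}

The MA(q) characteristic polynomial is P(z) = 1 - 0.542z + 0.957z^2.
Invertibility requires all roots to lie outside the unit circle, i.e. |z| > 1 for every root.
Set 1 + (-0.542) z + (0.957) z^2 = 0, i.e. a z^2 + b z + c = 0 with a = 0.957, b = -0.542, c = 1.
Discriminant D = b^2 - 4ac = (-0.542)^2 - 4*(0.957)*1 = 0.293764 - (3.828) = -3.534236.
D < 0, so the roots are the complex-conjugate pair z = (-b +/- i sqrt(-D)) / (2a) = 0.2832 +/- 0.9822i.
For a conjugate pair |z|^2 = z * conj(z) = (product of roots) = c/a = 1/(0.957) = 1.044932, so |z| = sqrt(1.044932) = 1.0222 for both roots.
Moduli of all roots: 1.0222, 1.0222.
All moduli strictly greater than 1? Yes.
Verdict: Invertible.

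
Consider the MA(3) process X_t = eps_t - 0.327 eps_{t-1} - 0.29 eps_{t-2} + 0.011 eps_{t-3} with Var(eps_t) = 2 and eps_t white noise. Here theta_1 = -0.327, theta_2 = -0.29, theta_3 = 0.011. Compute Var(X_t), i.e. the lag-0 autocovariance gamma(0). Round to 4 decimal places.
\gamma(0) = 2.3823

For an MA(q) process X_t = eps_t + sum_i theta_i eps_{t-i} with
Var(eps_t) = sigma^2, the variance is
  gamma(0) = sigma^2 * (1 + sum_i theta_i^2).
  sum_i theta_i^2 = (-0.327)^2 + (-0.29)^2 + (0.011)^2 = 0.106929 + 0.0841 + 0.000121 = 0.19115.
  gamma(0) = 2 * (1 + 0.19115) = 2 * 1.19115 = 2.3823.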